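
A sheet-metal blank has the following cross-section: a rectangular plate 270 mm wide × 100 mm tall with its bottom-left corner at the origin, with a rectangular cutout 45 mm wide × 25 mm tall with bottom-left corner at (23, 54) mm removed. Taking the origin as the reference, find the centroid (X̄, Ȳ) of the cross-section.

X̄ = 138.89 mm, Ȳ = 49.28 mm

plate: A = 270 × 100 = 27000.00, centroid at (135.00, 50.00).
hole: A = −(45 × 25) = -1125.00, centroid at (45.50, 66.50).
ΣA = 25875.00 mm²
ΣAX̄ = (27000.00)(135.00) + (-1125.00)(45.50) = 3593812.50 mm³
ΣAȲ = (27000.00)(50.00) + (-1125.00)(66.50) = 1275187.50 mm³
X̄ = 3593812.50 / 25875.00 = 138.89 mm
Ȳ = 1275187.50 / 25875.00 = 49.28 mm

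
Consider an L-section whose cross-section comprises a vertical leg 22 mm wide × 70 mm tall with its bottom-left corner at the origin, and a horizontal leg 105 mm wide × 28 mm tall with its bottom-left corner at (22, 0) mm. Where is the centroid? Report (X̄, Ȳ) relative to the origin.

vertical leg: A = 22 × 70 = 1540.00, centroid at (11.00, 35.00).
horizontal leg: A = 105 × 28 = 2940.00, centroid at (74.50, 14.00).
ΣA = 4480.00 mm²
ΣAX̄ = (1540.00)(11.00) + (2940.00)(74.50) = 235970.00 mm³
ΣAȲ = (1540.00)(35.00) + (2940.00)(14.00) = 95060.00 mm³
X̄ = 235970.00 / 4480.00 = 52.67 mm
Ȳ = 95060.00 / 4480.00 = 21.22 mm

X̄ = 52.67 mm, Ȳ = 21.22 mm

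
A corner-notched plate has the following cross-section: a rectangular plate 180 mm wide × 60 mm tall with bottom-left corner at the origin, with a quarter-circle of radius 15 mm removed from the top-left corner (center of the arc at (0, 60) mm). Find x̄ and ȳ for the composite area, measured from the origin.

x̄ = 91.39 mm, ȳ = 29.61 mm

plate: A = 180 × 60 = 10800.00, centroid at (90.00, 30.00).
removed quarter-circle: A = −¼π·15² = -176.71, centroid at (6.37, 53.63).
ΣA = 10623.29 mm²
ΣAx̄ = (10800.00)(90.00) + (-176.71)(6.37) = 970875.00 mm³
ΣAȳ = (10800.00)(30.00) + (-176.71)(53.63) = 314522.12 mm³
x̄ = 970875.00 / 10623.29 = 91.39 mm
ȳ = 314522.12 / 10623.29 = 29.61 mm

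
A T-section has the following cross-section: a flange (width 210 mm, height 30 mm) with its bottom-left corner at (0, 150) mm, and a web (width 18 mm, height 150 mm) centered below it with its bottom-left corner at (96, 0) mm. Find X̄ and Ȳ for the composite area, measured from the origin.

web: A = 18 × 150 = 2700.00, centroid at (105.00, 75.00).
flange: A = 210 × 30 = 6300.00, centroid at (105.00, 165.00).
ΣA = 9000.00 mm²
ΣAX̄ = (2700.00)(105.00) + (6300.00)(105.00) = 945000.00 mm³
ΣAȲ = (2700.00)(75.00) + (6300.00)(165.00) = 1242000.00 mm³
X̄ = 945000.00 / 9000.00 = 105.00 mm
Ȳ = 1242000.00 / 9000.00 = 138.00 mm

X̄ = 105.00 mm, Ȳ = 138.00 mm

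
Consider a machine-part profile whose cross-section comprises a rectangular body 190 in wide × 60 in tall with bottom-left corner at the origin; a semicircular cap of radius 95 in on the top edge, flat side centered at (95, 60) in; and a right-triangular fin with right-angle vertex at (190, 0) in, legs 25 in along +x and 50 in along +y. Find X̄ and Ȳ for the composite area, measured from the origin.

X̄ = 97.46 in, Ȳ = 67.73 in

rectangular body: A = 190 × 60 = 11400.00, centroid at (95.00, 30.00).
semicircular top: A = ½π·95² = 14176.44, centroid at (95.00, 100.32).
triangular fin: A = ½·25·50 = 625.00, centroid at (198.33, 16.67).
ΣA = 26201.44 in², ΣAX̄ = 2553719.83 in³, ΣAȲ = 1774586.21 in³.
X̄ = 2553719.83/26201.44 = 97.46 in; Ȳ = 1774586.21/26201.44 = 67.73 in.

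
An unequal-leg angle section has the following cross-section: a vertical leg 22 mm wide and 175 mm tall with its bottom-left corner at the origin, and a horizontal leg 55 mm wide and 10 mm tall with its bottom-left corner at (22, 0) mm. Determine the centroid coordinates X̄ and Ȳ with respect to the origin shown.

X̄ = 15.81 mm, Ȳ = 77.19 mm

vertical leg: A = 22 × 175 = 3850.00, centroid at (11.00, 87.50).
horizontal leg: A = 55 × 10 = 550.00, centroid at (49.50, 5.00).
ΣA = 4400.00 mm²
ΣAX̄ = (3850.00)(11.00) + (550.00)(49.50) = 69575.00 mm³
ΣAȲ = (3850.00)(87.50) + (550.00)(5.00) = 339625.00 mm³
X̄ = 69575.00 / 4400.00 = 15.81 mm
Ȳ = 339625.00 / 4400.00 = 77.19 mm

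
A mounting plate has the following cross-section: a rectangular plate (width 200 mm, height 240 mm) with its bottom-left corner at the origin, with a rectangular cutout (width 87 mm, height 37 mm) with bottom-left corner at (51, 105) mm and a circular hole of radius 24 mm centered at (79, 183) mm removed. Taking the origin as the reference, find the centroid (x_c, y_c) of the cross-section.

x_c = 101.30 mm, y_c = 117.08 mm

plate: A = 200 × 240 = 48000.00, centroid at (100.00, 120.00).
hole 1: A = −(87 × 37) = -3219.00, centroid at (94.50, 123.50).
hole 2: A = −π·24² = -1809.56, centroid at (79.00, 183.00).
ΣA = 42971.44 mm²
ΣAx_c = (48000.00)(100.00) + (-3219.00)(94.50) + (-1809.56)(79.00) = 4352849.47 mm³
ΣAy_c = (48000.00)(120.00) + (-3219.00)(123.50) + (-1809.56)(183.00) = 5031304.50 mm³
x_c = 4352849.47 / 42971.44 = 101.30 mm
y_c = 5031304.50 / 42971.44 = 117.08 mm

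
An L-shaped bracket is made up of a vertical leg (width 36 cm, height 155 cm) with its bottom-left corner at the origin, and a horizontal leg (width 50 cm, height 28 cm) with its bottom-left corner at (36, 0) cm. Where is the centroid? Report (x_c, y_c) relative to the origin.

x_c = 26.62 cm, y_c = 64.76 cm

vertical leg: A = 36 × 155 = 5580.00, centroid at (18.00, 77.50).
horizontal leg: A = 50 × 28 = 1400.00, centroid at (61.00, 14.00).
ΣA = 6980.00 cm²
ΣAx_c = (5580.00)(18.00) + (1400.00)(61.00) = 185840.00 cm³
ΣAy_c = (5580.00)(77.50) + (1400.00)(14.00) = 452050.00 cm³
x_c = 185840.00 / 6980.00 = 26.62 cm
y_c = 452050.00 / 6980.00 = 64.76 cm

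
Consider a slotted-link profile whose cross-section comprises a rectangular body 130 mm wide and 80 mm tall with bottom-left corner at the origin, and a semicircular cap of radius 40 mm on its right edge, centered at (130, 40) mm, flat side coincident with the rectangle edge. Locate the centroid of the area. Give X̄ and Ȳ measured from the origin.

X̄ = 80.95 mm, Ȳ = 40.00 mm

rectangular body: A = 130 × 80 = 10400.00, centroid at (65.00, 40.00).
semicircular end: A = ½π·40² = 2513.27, centroid at (146.98, 40.00).
ΣA = 12913.27 mm²
ΣAX̄ = (10400.00)(65.00) + (2513.27)(146.98) = 1045392.30 mm³
ΣAȲ = (10400.00)(40.00) + (2513.27)(40.00) = 516530.96 mm³
X̄ = 1045392.30 / 12913.27 = 80.95 mm
Ȳ = 516530.96 / 12913.27 = 40.00 mm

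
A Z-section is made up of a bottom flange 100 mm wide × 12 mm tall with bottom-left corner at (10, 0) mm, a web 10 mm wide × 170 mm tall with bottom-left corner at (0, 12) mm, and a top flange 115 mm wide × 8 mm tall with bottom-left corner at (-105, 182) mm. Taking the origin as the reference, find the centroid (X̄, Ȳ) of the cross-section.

X̄ = 9.63 mm, Ȳ = 89.85 mm

bottom flange: A = 100 × 12 = 1200.00, centroid at (60.00, 6.00).
web: A = 10 × 170 = 1700.00, centroid at (5.00, 97.00).
top flange: A = 115 × 8 = 920.00, centroid at (-47.50, 186.00).
ΣA = 3820.00 mm²
ΣAX̄ = (1200.00)(60.00) + (1700.00)(5.00) + (920.00)(-47.50) = 36800.00 mm³
ΣAȲ = (1200.00)(6.00) + (1700.00)(97.00) + (920.00)(186.00) = 343220.00 mm³
X̄ = 36800.00 / 3820.00 = 9.63 mm
Ȳ = 343220.00 / 3820.00 = 89.85 mm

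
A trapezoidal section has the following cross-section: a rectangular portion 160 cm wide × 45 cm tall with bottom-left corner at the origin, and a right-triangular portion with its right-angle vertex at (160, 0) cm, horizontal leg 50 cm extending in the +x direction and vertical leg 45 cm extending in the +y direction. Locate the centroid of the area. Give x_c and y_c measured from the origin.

rectangular portion: A = 160 × 45 = 7200.00, centroid at (80.00, 22.50).
triangular portion: A = ½·50·45 = 1125.00, centroid at (176.67, 15.00).
ΣA = 8325.00 cm², ΣAx_c = 774750.00 cm³, ΣAy_c = 178875.00 cm³.
x_c = 774750.00/8325.00 = 93.06 cm; y_c = 178875.00/8325.00 = 21.49 cm.

x_c = 93.06 cm, y_c = 21.49 cm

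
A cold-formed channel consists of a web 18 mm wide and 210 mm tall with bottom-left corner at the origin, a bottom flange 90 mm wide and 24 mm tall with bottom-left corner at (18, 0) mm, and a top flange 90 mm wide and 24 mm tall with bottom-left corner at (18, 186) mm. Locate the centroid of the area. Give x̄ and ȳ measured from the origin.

web: A = 18 × 210 = 3780.00, centroid at (9.00, 105.00).
bottom flange: A = 90 × 24 = 2160.00, centroid at (63.00, 12.00).
top flange: A = 90 × 24 = 2160.00, centroid at (63.00, 198.00).
ΣA = 8100.00 mm²
ΣAx̄ = (3780.00)(9.00) + (2160.00)(63.00) + (2160.00)(63.00) = 306180.00 mm³
ΣAȳ = (3780.00)(105.00) + (2160.00)(12.00) + (2160.00)(198.00) = 850500.00 mm³
x̄ = 306180.00 / 8100.00 = 37.80 mm
ȳ = 850500.00 / 8100.00 = 105.00 mm

x̄ = 37.80 mm, ȳ = 105.00 mm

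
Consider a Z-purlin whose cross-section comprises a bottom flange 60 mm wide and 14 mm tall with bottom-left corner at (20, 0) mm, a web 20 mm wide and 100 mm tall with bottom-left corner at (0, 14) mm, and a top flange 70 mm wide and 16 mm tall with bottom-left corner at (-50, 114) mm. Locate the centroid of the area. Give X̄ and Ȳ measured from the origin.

bottom flange: A = 60 × 14 = 840.00, centroid at (50.00, 7.00).
web: A = 20 × 100 = 2000.00, centroid at (10.00, 64.00).
top flange: A = 70 × 16 = 1120.00, centroid at (-15.00, 122.00).
ΣA = 3960.00 mm², ΣAX̄ = 45200.00 mm³, ΣAȲ = 270520.00 mm³.
X̄ = 45200.00/3960.00 = 11.41 mm; Ȳ = 270520.00/3960.00 = 68.31 mm.

X̄ = 11.41 mm, Ȳ = 68.31 mm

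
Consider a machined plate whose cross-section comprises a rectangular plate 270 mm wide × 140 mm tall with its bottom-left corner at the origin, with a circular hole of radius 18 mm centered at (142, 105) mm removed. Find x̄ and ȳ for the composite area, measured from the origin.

plate: A = 270 × 140 = 37800.00, centroid at (135.00, 70.00).
hole: A = −π·18² = -1017.88, centroid at (142.00, 105.00).
ΣA = 36782.12 mm²
ΣAx̄ = (37800.00)(135.00) + (-1017.88)(142.00) = 4958461.61 mm³
ΣAȳ = (37800.00)(70.00) + (-1017.88)(105.00) = 2539123.02 mm³
x̄ = 4958461.61 / 36782.12 = 134.81 mm
ȳ = 2539123.02 / 36782.12 = 69.03 mm

x̄ = 134.81 mm, ȳ = 69.03 mm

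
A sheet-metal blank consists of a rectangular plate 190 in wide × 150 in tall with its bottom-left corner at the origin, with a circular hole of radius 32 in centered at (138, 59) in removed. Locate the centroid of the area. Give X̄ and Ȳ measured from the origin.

X̄ = 89.53 in, Ȳ = 77.04 in

plate: A = 190 × 150 = 28500.00, centroid at (95.00, 75.00).
hole: A = −π·32² = -3216.99, centroid at (138.00, 59.00).
ΣA = 25283.01 in², ΣAX̄ = 2263555.26 in³, ΣAȲ = 1947697.54 in³.
X̄ = 2263555.26/25283.01 = 89.53 in; Ȳ = 1947697.54/25283.01 = 77.04 in.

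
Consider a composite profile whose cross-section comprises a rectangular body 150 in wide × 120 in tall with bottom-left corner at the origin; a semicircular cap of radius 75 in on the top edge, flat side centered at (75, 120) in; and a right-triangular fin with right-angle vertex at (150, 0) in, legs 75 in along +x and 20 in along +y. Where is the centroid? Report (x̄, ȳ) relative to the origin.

rectangular body: A = 150 × 120 = 18000.00, centroid at (75.00, 60.00).
semicircular top: A = ½π·75² = 8835.73, centroid at (75.00, 151.83).
triangular fin: A = ½·75·20 = 750.00, centroid at (175.00, 6.67).
ΣA = 27585.73 in²
ΣAx̄ = (18000.00)(75.00) + (8835.73)(75.00) + (750.00)(175.00) = 2143929.70 in³
ΣAȳ = (18000.00)(60.00) + (8835.73)(151.83) + (750.00)(6.67) = 2426537.52 in³
x̄ = 2143929.70 / 27585.73 = 77.72 in
ȳ = 2426537.52 / 27585.73 = 87.96 in

x̄ = 77.72 in, ȳ = 87.96 in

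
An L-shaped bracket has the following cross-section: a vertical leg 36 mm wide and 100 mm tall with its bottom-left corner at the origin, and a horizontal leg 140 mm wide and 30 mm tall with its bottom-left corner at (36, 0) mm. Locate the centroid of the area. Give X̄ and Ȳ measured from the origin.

vertical leg: A = 36 × 100 = 3600.00, centroid at (18.00, 50.00).
horizontal leg: A = 140 × 30 = 4200.00, centroid at (106.00, 15.00).
ΣA = 7800.00 mm², ΣAX̄ = 510000.00 mm³, ΣAȲ = 243000.00 mm³.
X̄ = 510000.00/7800.00 = 65.38 mm; Ȳ = 243000.00/7800.00 = 31.15 mm.

X̄ = 65.38 mm, Ȳ = 31.15 mm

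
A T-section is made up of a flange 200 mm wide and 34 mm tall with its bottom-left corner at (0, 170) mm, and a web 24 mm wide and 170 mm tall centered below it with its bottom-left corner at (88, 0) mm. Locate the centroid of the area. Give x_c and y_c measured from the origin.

x_c = 100.00 mm, y_c = 148.75 mm

Part | A | x̄ᵢ | ȳᵢ | A·x̄ᵢ | A·ȳᵢ
web | 4080.00 | 100.00 | 85.00 | 408000.00 | 346800.00
flange | 6800.00 | 100.00 | 187.00 | 680000.00 | 1271600.00
Σ | 10880.00 |  |  | 1088000.00 | 1618400.00
x_c = 1088000.00 / 10880.00 = 100.00 mm
y_c = 1618400.00 / 10880.00 = 148.75 mm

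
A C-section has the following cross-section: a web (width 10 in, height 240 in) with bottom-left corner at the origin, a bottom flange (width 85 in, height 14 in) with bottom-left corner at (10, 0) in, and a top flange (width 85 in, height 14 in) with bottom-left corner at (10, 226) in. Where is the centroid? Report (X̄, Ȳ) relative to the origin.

Part | A | x̄ᵢ | ȳᵢ | A·x̄ᵢ | A·ȳᵢ
web | 2400.00 | 5.00 | 120.00 | 12000.00 | 288000.00
bottom flange | 1190.00 | 52.50 | 7.00 | 62475.00 | 8330.00
top flange | 1190.00 | 52.50 | 233.00 | 62475.00 | 277270.00
Σ | 4780.00 |  |  | 136950.00 | 573600.00
X̄ = 136950.00 / 4780.00 = 28.65 in
Ȳ = 573600.00 / 4780.00 = 120.00 in

X̄ = 28.65 in, Ȳ = 120.00 in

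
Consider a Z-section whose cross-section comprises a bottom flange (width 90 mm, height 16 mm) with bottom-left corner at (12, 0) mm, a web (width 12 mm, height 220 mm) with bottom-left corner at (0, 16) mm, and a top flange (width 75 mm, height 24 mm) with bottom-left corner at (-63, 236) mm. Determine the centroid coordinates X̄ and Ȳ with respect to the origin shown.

X̄ = 8.85 mm, Ȳ = 134.45 mm

bottom flange: A = 90 × 16 = 1440.00, centroid at (57.00, 8.00).
web: A = 12 × 220 = 2640.00, centroid at (6.00, 126.00).
top flange: A = 75 × 24 = 1800.00, centroid at (-25.50, 248.00).
ΣA = 5880.00 mm², ΣAX̄ = 52020.00 mm³, ΣAȲ = 790560.00 mm³.
X̄ = 52020.00/5880.00 = 8.85 mm; Ȳ = 790560.00/5880.00 = 134.45 mm.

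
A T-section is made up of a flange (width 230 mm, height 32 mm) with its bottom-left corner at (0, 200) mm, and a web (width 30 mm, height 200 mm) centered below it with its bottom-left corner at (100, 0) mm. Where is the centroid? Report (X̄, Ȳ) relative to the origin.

X̄ = 115.00 mm, Ȳ = 163.90 mm

web: A = 30 × 200 = 6000.00, centroid at (115.00, 100.00).
flange: A = 230 × 32 = 7360.00, centroid at (115.00, 216.00).
ΣA = 13360.00 mm²
ΣAX̄ = (6000.00)(115.00) + (7360.00)(115.00) = 1536400.00 mm³
ΣAȲ = (6000.00)(100.00) + (7360.00)(216.00) = 2189760.00 mm³
X̄ = 1536400.00 / 13360.00 = 115.00 mm
Ȳ = 2189760.00 / 13360.00 = 163.90 mm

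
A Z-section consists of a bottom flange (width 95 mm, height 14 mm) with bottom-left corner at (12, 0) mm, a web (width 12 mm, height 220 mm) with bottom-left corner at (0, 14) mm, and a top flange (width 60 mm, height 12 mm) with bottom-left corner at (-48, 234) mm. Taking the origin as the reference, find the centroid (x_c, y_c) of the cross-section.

bottom flange: A = 95 × 14 = 1330.00, centroid at (59.50, 7.00).
web: A = 12 × 220 = 2640.00, centroid at (6.00, 124.00).
top flange: A = 60 × 12 = 720.00, centroid at (-18.00, 240.00).
ΣA = 4690.00 mm²
ΣAx_c = (1330.00)(59.50) + (2640.00)(6.00) + (720.00)(-18.00) = 82015.00 mm³
ΣAy_c = (1330.00)(7.00) + (2640.00)(124.00) + (720.00)(240.00) = 509470.00 mm³
x_c = 82015.00 / 4690.00 = 17.49 mm
y_c = 509470.00 / 4690.00 = 108.63 mm

x_c = 17.49 mm, y_c = 108.63 mm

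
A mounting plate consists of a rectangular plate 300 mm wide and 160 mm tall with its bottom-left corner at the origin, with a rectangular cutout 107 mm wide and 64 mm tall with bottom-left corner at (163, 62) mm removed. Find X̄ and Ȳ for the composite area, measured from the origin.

X̄ = 138.93 mm, Ȳ = 77.67 mm

Part | A | x̄ᵢ | ȳᵢ | A·x̄ᵢ | A·ȳᵢ
plate | 48000.00 | 150.00 | 80.00 | 7200000.00 | 3840000.00
hole | -6848.00 | 216.50 | 94.00 | -1482592.00 | -643712.00
Σ | 41152.00 |  |  | 5717408.00 | 3196288.00
X̄ = 5717408.00 / 41152.00 = 138.93 mm
Ȳ = 3196288.00 / 41152.00 = 77.67 mm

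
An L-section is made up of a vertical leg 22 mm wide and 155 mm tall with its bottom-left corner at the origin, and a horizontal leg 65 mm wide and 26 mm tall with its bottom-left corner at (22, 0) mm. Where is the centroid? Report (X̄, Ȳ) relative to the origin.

X̄ = 25.41 mm, Ȳ = 56.13 mm

vertical leg: A = 22 × 155 = 3410.00, centroid at (11.00, 77.50).
horizontal leg: A = 65 × 26 = 1690.00, centroid at (54.50, 13.00).
ΣA = 5100.00 mm², ΣAX̄ = 129615.00 mm³, ΣAȲ = 286245.00 mm³.
X̄ = 129615.00/5100.00 = 25.41 mm; Ȳ = 286245.00/5100.00 = 56.13 mm.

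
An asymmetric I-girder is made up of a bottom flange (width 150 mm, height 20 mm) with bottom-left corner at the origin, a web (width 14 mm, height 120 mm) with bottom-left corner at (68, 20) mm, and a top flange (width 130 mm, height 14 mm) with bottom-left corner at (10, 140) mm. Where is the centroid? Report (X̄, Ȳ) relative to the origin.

bottom flange: A = 150 × 20 = 3000.00, centroid at (75.00, 10.00).
web: A = 14 × 120 = 1680.00, centroid at (75.00, 80.00).
top flange: A = 130 × 14 = 1820.00, centroid at (75.00, 147.00).
ΣA = 6500.00 mm², ΣAX̄ = 487500.00 mm³, ΣAȲ = 431940.00 mm³.
X̄ = 487500.00/6500.00 = 75.00 mm; Ȳ = 431940.00/6500.00 = 66.45 mm.

X̄ = 75.00 mm, Ȳ = 66.45 mm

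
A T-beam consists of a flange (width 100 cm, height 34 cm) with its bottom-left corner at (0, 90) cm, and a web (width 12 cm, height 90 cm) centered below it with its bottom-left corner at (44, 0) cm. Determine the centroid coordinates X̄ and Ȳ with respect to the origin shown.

web: A = 12 × 90 = 1080.00, centroid at (50.00, 45.00).
flange: A = 100 × 34 = 3400.00, centroid at (50.00, 107.00).
ΣA = 4480.00 cm²
ΣAX̄ = (1080.00)(50.00) + (3400.00)(50.00) = 224000.00 cm³
ΣAȲ = (1080.00)(45.00) + (3400.00)(107.00) = 412400.00 cm³
X̄ = 224000.00 / 4480.00 = 50.00 cm
Ȳ = 412400.00 / 4480.00 = 92.05 cm

X̄ = 50.00 cm, Ȳ = 92.05 cm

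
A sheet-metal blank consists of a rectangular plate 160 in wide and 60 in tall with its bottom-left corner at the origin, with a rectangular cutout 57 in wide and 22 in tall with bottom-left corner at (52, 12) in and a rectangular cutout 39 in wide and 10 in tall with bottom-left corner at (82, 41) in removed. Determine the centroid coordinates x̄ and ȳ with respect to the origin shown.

x̄ = 78.87 in, ȳ = 30.32 in

plate: A = 160 × 60 = 9600.00, centroid at (80.00, 30.00).
hole 1: A = −(57 × 22) = -1254.00, centroid at (80.50, 23.00).
hole 2: A = −(39 × 10) = -390.00, centroid at (101.50, 46.00).
ΣA = 7956.00 in², ΣAx̄ = 627468.00 in³, ΣAȳ = 241218.00 in³.
x̄ = 627468.00/7956.00 = 78.87 in; ȳ = 241218.00/7956.00 = 30.32 in.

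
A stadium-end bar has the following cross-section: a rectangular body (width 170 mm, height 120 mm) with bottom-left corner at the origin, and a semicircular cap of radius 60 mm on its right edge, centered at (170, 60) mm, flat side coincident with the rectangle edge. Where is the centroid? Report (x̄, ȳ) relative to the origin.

rectangular body: A = 170 × 120 = 20400.00, centroid at (85.00, 60.00).
semicircular end: A = ½π·60² = 5654.87, centroid at (195.46, 60.00).
ΣA = 26054.87 mm², ΣAx̄ = 2839327.35 mm³, ΣAȳ = 1563292.01 mm³.
x̄ = 2839327.35/26054.87 = 108.97 mm; ȳ = 1563292.01/26054.87 = 60.00 mm.

x̄ = 108.97 mm, ȳ = 60.00 mm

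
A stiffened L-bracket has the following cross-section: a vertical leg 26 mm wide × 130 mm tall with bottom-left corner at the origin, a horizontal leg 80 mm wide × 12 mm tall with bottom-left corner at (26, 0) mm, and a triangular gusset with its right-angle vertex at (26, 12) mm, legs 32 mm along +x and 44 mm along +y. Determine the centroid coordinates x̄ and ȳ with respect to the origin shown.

vertical leg: A = 26 × 130 = 3380.00, centroid at (13.00, 65.00).
horizontal leg: A = 80 × 12 = 960.00, centroid at (66.00, 6.00).
gusset: A = ½·32·44 = 704.00, centroid at (36.67, 26.67).
ΣA = 5044.00 mm², ΣAx̄ = 133113.33 mm³, ΣAȳ = 244233.33 mm³.
x̄ = 133113.33/5044.00 = 26.39 mm; ȳ = 244233.33/5044.00 = 48.42 mm.

x̄ = 26.39 mm, ȳ = 48.42 mm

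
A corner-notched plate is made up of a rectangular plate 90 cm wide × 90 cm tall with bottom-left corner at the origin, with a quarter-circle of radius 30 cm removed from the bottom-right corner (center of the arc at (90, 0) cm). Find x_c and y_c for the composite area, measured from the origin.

plate: A = 90 × 90 = 8100.00, centroid at (45.00, 45.00).
removed quarter-circle: A = −¼π·30² = -706.86, centroid at (77.27, 12.73).
ΣA = 7393.14 cm², ΣAx_c = 309882.75 cm³, ΣAy_c = 355500.00 cm³.
x_c = 309882.75/7393.14 = 41.91 cm; y_c = 355500.00/7393.14 = 48.09 cm.

x_c = 41.91 cm, y_c = 48.09 cm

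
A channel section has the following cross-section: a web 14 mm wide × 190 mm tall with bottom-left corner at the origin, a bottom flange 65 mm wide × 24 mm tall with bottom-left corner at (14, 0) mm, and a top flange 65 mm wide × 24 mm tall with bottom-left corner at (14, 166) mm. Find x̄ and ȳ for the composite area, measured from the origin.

x̄ = 28.32 mm, ȳ = 95.00 mm

Part | A | x̄ᵢ | ȳᵢ | A·x̄ᵢ | A·ȳᵢ
web | 2660.00 | 7.00 | 95.00 | 18620.00 | 252700.00
bottom flange | 1560.00 | 46.50 | 12.00 | 72540.00 | 18720.00
top flange | 1560.00 | 46.50 | 178.00 | 72540.00 | 277680.00
Σ | 5780.00 |  |  | 163700.00 | 549100.00
x̄ = 163700.00 / 5780.00 = 28.32 mm
ȳ = 549100.00 / 5780.00 = 95.00 mm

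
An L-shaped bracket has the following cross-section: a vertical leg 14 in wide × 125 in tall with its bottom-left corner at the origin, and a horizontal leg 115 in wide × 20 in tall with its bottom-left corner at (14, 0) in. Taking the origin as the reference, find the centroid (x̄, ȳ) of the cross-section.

x̄ = 43.63 in, ȳ = 32.69 in

Part | A | x̄ᵢ | ȳᵢ | A·x̄ᵢ | A·ȳᵢ
vertical leg | 1750.00 | 7.00 | 62.50 | 12250.00 | 109375.00
horizontal leg | 2300.00 | 71.50 | 10.00 | 164450.00 | 23000.00
Σ | 4050.00 |  |  | 176700.00 | 132375.00
x̄ = 176700.00 / 4050.00 = 43.63 in
ȳ = 132375.00 / 4050.00 = 32.69 in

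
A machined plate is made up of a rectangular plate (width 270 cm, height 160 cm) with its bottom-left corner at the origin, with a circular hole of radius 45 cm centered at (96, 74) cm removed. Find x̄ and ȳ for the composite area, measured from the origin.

x̄ = 141.74 cm, ȳ = 81.04 cm

Part | A | x̄ᵢ | ȳᵢ | A·x̄ᵢ | A·ȳᵢ
plate | 43200.00 | 135.00 | 80.00 | 5832000.00 | 3456000.00
hole | -6361.73 | 96.00 | 74.00 | -610725.61 | -470767.66
Σ | 36838.27 |  |  | 5221274.39 | 2985232.34
x̄ = 5221274.39 / 36838.27 = 141.74 cm
ȳ = 2985232.34 / 36838.27 = 81.04 cm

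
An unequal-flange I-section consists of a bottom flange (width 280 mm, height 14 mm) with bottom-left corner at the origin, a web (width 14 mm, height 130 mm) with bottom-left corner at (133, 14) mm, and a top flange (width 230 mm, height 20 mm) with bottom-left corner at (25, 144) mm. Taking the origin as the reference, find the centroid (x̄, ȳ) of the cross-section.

bottom flange: A = 280 × 14 = 3920.00, centroid at (140.00, 7.00).
web: A = 14 × 130 = 1820.00, centroid at (140.00, 79.00).
top flange: A = 230 × 20 = 4600.00, centroid at (140.00, 154.00).
ΣA = 10340.00 mm², ΣAx̄ = 1447600.00 mm³, ΣAȳ = 879620.00 mm³.
x̄ = 1447600.00/10340.00 = 140.00 mm; ȳ = 879620.00/10340.00 = 85.07 mm.

x̄ = 140.00 mm, ȳ = 85.07 mm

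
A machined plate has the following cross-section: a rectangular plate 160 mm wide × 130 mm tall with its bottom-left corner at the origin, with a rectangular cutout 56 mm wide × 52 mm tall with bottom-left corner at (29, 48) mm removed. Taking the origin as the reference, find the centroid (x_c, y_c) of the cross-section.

x_c = 83.74 mm, y_c = 63.53 mm

Part | A | x̄ᵢ | ȳᵢ | A·x̄ᵢ | A·ȳᵢ
plate | 20800.00 | 80.00 | 65.00 | 1664000.00 | 1352000.00
hole | -2912.00 | 57.00 | 74.00 | -165984.00 | -215488.00
Σ | 17888.00 |  |  | 1498016.00 | 1136512.00
x_c = 1498016.00 / 17888.00 = 83.74 mm
y_c = 1136512.00 / 17888.00 = 63.53 mm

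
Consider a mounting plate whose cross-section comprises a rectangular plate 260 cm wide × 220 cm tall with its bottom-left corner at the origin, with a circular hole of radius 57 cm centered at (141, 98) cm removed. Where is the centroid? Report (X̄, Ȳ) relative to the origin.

X̄ = 127.61 cm, Ȳ = 112.61 cm

plate: A = 260 × 220 = 57200.00, centroid at (130.00, 110.00).
hole: A = −π·57² = -10207.03, centroid at (141.00, 98.00).
ΣA = 46992.97 cm², ΣAX̄ = 5996808.13 cm³, ΣAȲ = 5291710.62 cm³.
X̄ = 5996808.13/46992.97 = 127.61 cm; Ȳ = 5291710.62/46992.97 = 112.61 cm.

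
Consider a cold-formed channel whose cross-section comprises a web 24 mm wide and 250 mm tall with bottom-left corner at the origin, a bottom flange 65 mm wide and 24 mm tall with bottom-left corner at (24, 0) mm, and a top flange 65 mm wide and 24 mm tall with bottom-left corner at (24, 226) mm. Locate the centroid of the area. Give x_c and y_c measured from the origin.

Part | A | x̄ᵢ | ȳᵢ | A·x̄ᵢ | A·ȳᵢ
web | 6000.00 | 12.00 | 125.00 | 72000.00 | 750000.00
bottom flange | 1560.00 | 56.50 | 12.00 | 88140.00 | 18720.00
top flange | 1560.00 | 56.50 | 238.00 | 88140.00 | 371280.00
Σ | 9120.00 |  |  | 248280.00 | 1140000.00
x_c = 248280.00 / 9120.00 = 27.22 mm
y_c = 1140000.00 / 9120.00 = 125.00 mm

x_c = 27.22 mm, y_c = 125.00 mm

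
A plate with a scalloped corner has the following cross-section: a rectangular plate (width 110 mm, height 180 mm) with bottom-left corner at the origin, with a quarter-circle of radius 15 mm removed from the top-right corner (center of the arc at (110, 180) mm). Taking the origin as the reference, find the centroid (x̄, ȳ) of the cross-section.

x̄ = 54.56 mm, ȳ = 89.25 mm

Part | A | x̄ᵢ | ȳᵢ | A·x̄ᵢ | A·ȳᵢ
plate | 19800.00 | 55.00 | 90.00 | 1089000.00 | 1782000.00
removed quarter-circle | -176.71 | 103.63 | 173.63 | -18313.60 | -30683.63
Σ | 19623.29 |  |  | 1070686.40 | 1751316.37
x̄ = 1070686.40 / 19623.29 = 54.56 mm
ȳ = 1751316.37 / 19623.29 = 89.25 mm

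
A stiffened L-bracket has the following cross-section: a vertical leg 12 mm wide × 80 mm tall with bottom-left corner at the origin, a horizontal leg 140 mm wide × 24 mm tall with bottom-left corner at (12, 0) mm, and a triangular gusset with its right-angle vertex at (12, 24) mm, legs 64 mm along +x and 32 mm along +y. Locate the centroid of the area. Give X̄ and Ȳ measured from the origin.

vertical leg: A = 12 × 80 = 960.00, centroid at (6.00, 40.00).
horizontal leg: A = 140 × 24 = 3360.00, centroid at (82.00, 12.00).
gusset: A = ½·64·32 = 1024.00, centroid at (33.33, 34.67).
ΣA = 5344.00 mm²
ΣAX̄ = (960.00)(6.00) + (3360.00)(82.00) + (1024.00)(33.33) = 315413.33 mm³
ΣAȲ = (960.00)(40.00) + (3360.00)(12.00) + (1024.00)(34.67) = 114218.67 mm³
X̄ = 315413.33 / 5344.00 = 59.02 mm
Ȳ = 114218.67 / 5344.00 = 21.37 mm

X̄ = 59.02 mm, Ȳ = 21.37 mm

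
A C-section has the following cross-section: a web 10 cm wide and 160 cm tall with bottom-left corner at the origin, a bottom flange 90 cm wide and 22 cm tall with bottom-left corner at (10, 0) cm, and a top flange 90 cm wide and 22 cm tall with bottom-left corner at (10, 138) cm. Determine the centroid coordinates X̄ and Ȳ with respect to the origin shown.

X̄ = 40.61 cm, Ȳ = 80.00 cm

Part | A | x̄ᵢ | ȳᵢ | A·x̄ᵢ | A·ȳᵢ
web | 1600.00 | 5.00 | 80.00 | 8000.00 | 128000.00
bottom flange | 1980.00 | 55.00 | 11.00 | 108900.00 | 21780.00
top flange | 1980.00 | 55.00 | 149.00 | 108900.00 | 295020.00
Σ | 5560.00 |  |  | 225800.00 | 444800.00
X̄ = 225800.00 / 5560.00 = 40.61 cm
Ȳ = 444800.00 / 5560.00 = 80.00 cm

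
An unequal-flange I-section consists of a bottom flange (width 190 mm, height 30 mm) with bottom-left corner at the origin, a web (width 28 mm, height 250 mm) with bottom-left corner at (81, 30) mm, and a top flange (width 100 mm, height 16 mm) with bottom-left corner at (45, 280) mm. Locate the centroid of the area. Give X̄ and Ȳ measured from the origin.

Part | A | x̄ᵢ | ȳᵢ | A·x̄ᵢ | A·ȳᵢ
bottom flange | 5700.00 | 95.00 | 15.00 | 541500.00 | 85500.00
web | 7000.00 | 95.00 | 155.00 | 665000.00 | 1085000.00
top flange | 1600.00 | 95.00 | 288.00 | 152000.00 | 460800.00
Σ | 14300.00 |  |  | 1358500.00 | 1631300.00
X̄ = 1358500.00 / 14300.00 = 95.00 mm
Ȳ = 1631300.00 / 14300.00 = 114.08 mm

X̄ = 95.00 mm, Ȳ = 114.08 mm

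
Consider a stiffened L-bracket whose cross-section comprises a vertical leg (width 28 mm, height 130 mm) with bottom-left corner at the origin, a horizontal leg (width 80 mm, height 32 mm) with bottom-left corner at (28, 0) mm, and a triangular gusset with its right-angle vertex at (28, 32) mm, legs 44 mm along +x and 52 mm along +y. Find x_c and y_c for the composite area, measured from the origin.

Part | A | x̄ᵢ | ȳᵢ | A·x̄ᵢ | A·ȳᵢ
vertical leg | 3640.00 | 14.00 | 65.00 | 50960.00 | 236600.00
horizontal leg | 2560.00 | 68.00 | 16.00 | 174080.00 | 40960.00
gusset | 1144.00 | 42.67 | 49.33 | 48810.67 | 56437.33
Σ | 7344.00 |  |  | 273850.67 | 333997.33
x_c = 273850.67 / 7344.00 = 37.29 mm
y_c = 333997.33 / 7344.00 = 45.48 mm

x_c = 37.29 mm, y_c = 45.48 mm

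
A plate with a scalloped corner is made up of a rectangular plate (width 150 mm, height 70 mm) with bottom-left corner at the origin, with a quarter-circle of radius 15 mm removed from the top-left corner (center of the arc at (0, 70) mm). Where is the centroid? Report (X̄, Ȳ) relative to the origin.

plate: A = 150 × 70 = 10500.00, centroid at (75.00, 35.00).
removed quarter-circle: A = −¼π·15² = -176.71, centroid at (6.37, 63.63).
ΣA = 10323.29 mm²
ΣAX̄ = (10500.00)(75.00) + (-176.71)(6.37) = 786375.00 mm³
ΣAȲ = (10500.00)(35.00) + (-176.71)(63.63) = 356254.98 mm³
X̄ = 786375.00 / 10323.29 = 76.17 mm
Ȳ = 356254.98 / 10323.29 = 34.51 mm

X̄ = 76.17 mm, Ȳ = 34.51 mm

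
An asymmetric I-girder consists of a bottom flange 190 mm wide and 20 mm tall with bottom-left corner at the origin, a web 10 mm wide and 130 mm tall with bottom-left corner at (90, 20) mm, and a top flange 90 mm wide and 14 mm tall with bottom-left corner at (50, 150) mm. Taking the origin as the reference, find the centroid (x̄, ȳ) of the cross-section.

bottom flange: A = 190 × 20 = 3800.00, centroid at (95.00, 10.00).
web: A = 10 × 130 = 1300.00, centroid at (95.00, 85.00).
top flange: A = 90 × 14 = 1260.00, centroid at (95.00, 157.00).
ΣA = 6360.00 mm²
ΣAx̄ = (3800.00)(95.00) + (1300.00)(95.00) + (1260.00)(95.00) = 604200.00 mm³
ΣAȳ = (3800.00)(10.00) + (1300.00)(85.00) + (1260.00)(157.00) = 346320.00 mm³
x̄ = 604200.00 / 6360.00 = 95.00 mm
ȳ = 346320.00 / 6360.00 = 54.45 mm

x̄ = 95.00 mm, ȳ = 54.45 mm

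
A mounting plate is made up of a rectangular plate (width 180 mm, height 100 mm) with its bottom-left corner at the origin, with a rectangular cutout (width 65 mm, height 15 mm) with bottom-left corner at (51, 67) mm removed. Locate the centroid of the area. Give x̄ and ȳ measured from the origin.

plate: A = 180 × 100 = 18000.00, centroid at (90.00, 50.00).
hole: A = −(65 × 15) = -975.00, centroid at (83.50, 74.50).
ΣA = 17025.00 mm², ΣAx̄ = 1538587.50 mm³, ΣAȳ = 827362.50 mm³.
x̄ = 1538587.50/17025.00 = 90.37 mm; ȳ = 827362.50/17025.00 = 48.60 mm.

x̄ = 90.37 mm, ȳ = 48.60 mm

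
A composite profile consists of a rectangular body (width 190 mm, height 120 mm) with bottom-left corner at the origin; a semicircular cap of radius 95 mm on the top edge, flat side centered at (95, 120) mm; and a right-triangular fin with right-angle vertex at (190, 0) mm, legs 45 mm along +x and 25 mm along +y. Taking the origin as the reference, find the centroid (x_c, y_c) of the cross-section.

rectangular body: A = 190 × 120 = 22800.00, centroid at (95.00, 60.00).
semicircular top: A = ½π·95² = 14176.44, centroid at (95.00, 160.32).
triangular fin: A = ½·45·25 = 562.50, centroid at (205.00, 8.33).
ΣA = 37538.94 mm², ΣAx_c = 3628074.00 mm³, ΣAy_c = 3645443.26 mm³.
x_c = 3628074.00/37538.94 = 96.65 mm; y_c = 3645443.26/37538.94 = 97.11 mm.

x_c = 96.65 mm, y_c = 97.11 mm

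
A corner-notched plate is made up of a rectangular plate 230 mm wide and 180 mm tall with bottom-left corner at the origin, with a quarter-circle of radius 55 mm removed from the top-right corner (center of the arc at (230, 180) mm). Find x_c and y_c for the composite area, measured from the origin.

plate: A = 230 × 180 = 41400.00, centroid at (115.00, 90.00).
removed quarter-circle: A = −¼π·55² = -2375.83, centroid at (206.66, 156.66).
ΣA = 39024.17 mm², ΣAx_c = 4270017.56 mm³, ΣAy_c = 3353809.03 mm³.
x_c = 4270017.56/39024.17 = 109.42 mm; y_c = 3353809.03/39024.17 = 85.94 mm.

x_c = 109.42 mm, y_c = 85.94 mm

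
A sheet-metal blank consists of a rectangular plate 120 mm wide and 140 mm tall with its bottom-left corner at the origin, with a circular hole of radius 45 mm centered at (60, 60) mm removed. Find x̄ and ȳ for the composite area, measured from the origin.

plate: A = 120 × 140 = 16800.00, centroid at (60.00, 70.00).
hole: A = −π·45² = -6361.73, centroid at (60.00, 60.00).
ΣA = 10438.27 mm², ΣAx̄ = 626296.49 mm³, ΣAȳ = 794296.49 mm³.
x̄ = 626296.49/10438.27 = 60.00 mm; ȳ = 794296.49/10438.27 = 76.09 mm.

x̄ = 60.00 mm, ȳ = 76.09 mm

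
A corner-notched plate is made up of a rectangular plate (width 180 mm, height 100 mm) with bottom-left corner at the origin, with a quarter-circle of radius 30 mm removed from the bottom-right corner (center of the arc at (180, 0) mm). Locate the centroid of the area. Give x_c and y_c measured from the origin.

Part | A | x̄ᵢ | ȳᵢ | A·x̄ᵢ | A·ȳᵢ
plate | 18000.00 | 90.00 | 50.00 | 1620000.00 | 900000.00
removed quarter-circle | -706.86 | 167.27 | 12.73 | -118234.50 | -9000.00
Σ | 17293.14 |  |  | 1501765.50 | 891000.00
x_c = 1501765.50 / 17293.14 = 86.84 mm
y_c = 891000.00 / 17293.14 = 51.52 mm

x_c = 86.84 mm, y_c = 51.52 mm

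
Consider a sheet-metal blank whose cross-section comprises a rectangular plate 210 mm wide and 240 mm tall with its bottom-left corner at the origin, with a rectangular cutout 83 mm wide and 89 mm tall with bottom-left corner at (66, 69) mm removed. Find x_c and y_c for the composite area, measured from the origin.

x_c = 104.57 mm, y_c = 121.12 mm

Part | A | x̄ᵢ | ȳᵢ | A·x̄ᵢ | A·ȳᵢ
plate | 50400.00 | 105.00 | 120.00 | 5292000.00 | 6048000.00
hole | -7387.00 | 107.50 | 113.50 | -794102.50 | -838424.50
Σ | 43013.00 |  |  | 4497897.50 | 5209575.50
x_c = 4497897.50 / 43013.00 = 104.57 mm
y_c = 5209575.50 / 43013.00 = 121.12 mm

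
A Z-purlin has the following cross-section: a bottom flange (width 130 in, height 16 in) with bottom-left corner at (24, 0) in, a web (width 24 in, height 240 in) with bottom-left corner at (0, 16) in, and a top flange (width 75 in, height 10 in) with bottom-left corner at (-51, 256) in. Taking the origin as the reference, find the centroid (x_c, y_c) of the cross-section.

Part | A | x̄ᵢ | ȳᵢ | A·x̄ᵢ | A·ȳᵢ
bottom flange | 2080.00 | 89.00 | 8.00 | 185120.00 | 16640.00
web | 5760.00 | 12.00 | 136.00 | 69120.00 | 783360.00
top flange | 750.00 | -13.50 | 261.00 | -10125.00 | 195750.00
Σ | 8590.00 |  |  | 244115.00 | 995750.00
x_c = 244115.00 / 8590.00 = 28.42 in
y_c = 995750.00 / 8590.00 = 115.92 in

x_c = 28.42 in, y_c = 115.92 in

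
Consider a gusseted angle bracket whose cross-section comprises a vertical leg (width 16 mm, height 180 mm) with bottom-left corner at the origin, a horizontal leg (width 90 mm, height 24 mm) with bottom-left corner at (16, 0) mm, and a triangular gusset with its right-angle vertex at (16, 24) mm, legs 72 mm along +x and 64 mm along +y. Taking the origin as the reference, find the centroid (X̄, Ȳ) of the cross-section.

vertical leg: A = 16 × 180 = 2880.00, centroid at (8.00, 90.00).
horizontal leg: A = 90 × 24 = 2160.00, centroid at (61.00, 12.00).
gusset: A = ½·72·64 = 2304.00, centroid at (40.00, 45.33).
ΣA = 7344.00 mm², ΣAX̄ = 246960.00 mm³, ΣAȲ = 389568.00 mm³.
X̄ = 246960.00/7344.00 = 33.63 mm; Ȳ = 389568.00/7344.00 = 53.05 mm.

X̄ = 33.63 mm, Ȳ = 53.05 mm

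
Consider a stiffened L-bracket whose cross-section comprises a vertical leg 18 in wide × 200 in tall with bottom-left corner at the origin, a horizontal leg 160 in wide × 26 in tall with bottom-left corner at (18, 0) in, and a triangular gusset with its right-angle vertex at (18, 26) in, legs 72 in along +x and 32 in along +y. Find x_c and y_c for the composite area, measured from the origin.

x_c = 54.81 in, y_c = 51.20 in

Part | A | x̄ᵢ | ȳᵢ | A·x̄ᵢ | A·ȳᵢ
vertical leg | 3600.00 | 9.00 | 100.00 | 32400.00 | 360000.00
horizontal leg | 4160.00 | 98.00 | 13.00 | 407680.00 | 54080.00
gusset | 1152.00 | 42.00 | 36.67 | 48384.00 | 42240.00
Σ | 8912.00 |  |  | 488464.00 | 456320.00
x_c = 488464.00 / 8912.00 = 54.81 in
y_c = 456320.00 / 8912.00 = 51.20 in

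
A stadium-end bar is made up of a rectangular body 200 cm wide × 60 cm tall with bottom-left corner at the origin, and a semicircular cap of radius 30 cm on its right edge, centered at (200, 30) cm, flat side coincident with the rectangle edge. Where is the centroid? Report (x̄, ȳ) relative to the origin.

rectangular body: A = 200 × 60 = 12000.00, centroid at (100.00, 30.00).
semicircular end: A = ½π·30² = 1413.72, centroid at (212.73, 30.00).
ΣA = 13413.72 cm², ΣAx̄ = 1500743.34 cm³, ΣAȳ = 402411.50 cm³.
x̄ = 1500743.34/13413.72 = 111.88 cm; ȳ = 402411.50/13413.72 = 30.00 cm.

x̄ = 111.88 cm, ȳ = 30.00 cm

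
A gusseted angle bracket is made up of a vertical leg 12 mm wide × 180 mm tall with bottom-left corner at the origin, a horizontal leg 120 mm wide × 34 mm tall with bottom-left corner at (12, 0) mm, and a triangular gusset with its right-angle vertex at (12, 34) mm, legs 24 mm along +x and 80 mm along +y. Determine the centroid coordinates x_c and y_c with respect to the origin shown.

Part | A | x̄ᵢ | ȳᵢ | A·x̄ᵢ | A·ȳᵢ
vertical leg | 2160.00 | 6.00 | 90.00 | 12960.00 | 194400.00
horizontal leg | 4080.00 | 72.00 | 17.00 | 293760.00 | 69360.00
gusset | 960.00 | 20.00 | 60.67 | 19200.00 | 58240.00
Σ | 7200.00 |  |  | 325920.00 | 322000.00
x_c = 325920.00 / 7200.00 = 45.27 mm
y_c = 322000.00 / 7200.00 = 44.72 mm

x_c = 45.27 mm, y_c = 44.72 mm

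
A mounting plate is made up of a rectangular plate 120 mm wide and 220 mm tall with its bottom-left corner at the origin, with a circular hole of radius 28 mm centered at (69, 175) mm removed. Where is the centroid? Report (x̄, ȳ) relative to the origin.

x̄ = 59.07 mm, ȳ = 103.31 mm

Part | A | x̄ᵢ | ȳᵢ | A·x̄ᵢ | A·ȳᵢ
plate | 26400.00 | 60.00 | 110.00 | 1584000.00 | 2904000.00
hole | -2463.01 | 69.00 | 175.00 | -169947.60 | -431026.51
Σ | 23936.99 |  |  | 1414052.40 | 2472973.49
x̄ = 1414052.40 / 23936.99 = 59.07 mm
ȳ = 2472973.49 / 23936.99 = 103.31 mm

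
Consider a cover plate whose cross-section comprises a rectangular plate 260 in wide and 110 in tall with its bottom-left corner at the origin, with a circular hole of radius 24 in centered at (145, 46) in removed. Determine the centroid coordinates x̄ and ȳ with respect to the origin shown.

x̄ = 128.99 in, ȳ = 55.61 in

plate: A = 260 × 110 = 28600.00, centroid at (130.00, 55.00).
hole: A = −π·24² = -1809.56, centroid at (145.00, 46.00).
ΣA = 26790.44 in²
ΣAx̄ = (28600.00)(130.00) + (-1809.56)(145.00) = 3455614.18 in³
ΣAȳ = (28600.00)(55.00) + (-1809.56)(46.00) = 1489760.36 in³
x̄ = 3455614.18 / 26790.44 = 128.99 in
ȳ = 1489760.36 / 26790.44 = 55.61 in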